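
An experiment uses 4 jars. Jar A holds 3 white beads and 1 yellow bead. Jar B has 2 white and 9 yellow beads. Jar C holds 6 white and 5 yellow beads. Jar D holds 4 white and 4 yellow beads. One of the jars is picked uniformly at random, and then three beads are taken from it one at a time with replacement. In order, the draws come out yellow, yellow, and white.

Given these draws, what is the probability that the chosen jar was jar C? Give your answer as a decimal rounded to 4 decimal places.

The likelihood of the observed sequence under each hypothesis: P(data | jar A) = (1/4)(1/4)(3/4) = 0.046875; P(data | jar B) = (9/11)(9/11)(2/11) = 0.12171; P(data | jar C) = (5/11)(5/11)(6/11) = 0.1127; P(data | jar D) = (4/8)(4/8)(4/8) = 0.125.
Weighting by the prior gives 1/4 · 0.046875 = 0.011719, 1/4 · 0.12171 = 0.030428, 1/4 · 0.1127 = 0.028174, 1/4 · 0.125 = 0.03125; with total 0.10157.
So P(jar C | data) = (0.028174) / (0.10157) = 0.27738.

0.2774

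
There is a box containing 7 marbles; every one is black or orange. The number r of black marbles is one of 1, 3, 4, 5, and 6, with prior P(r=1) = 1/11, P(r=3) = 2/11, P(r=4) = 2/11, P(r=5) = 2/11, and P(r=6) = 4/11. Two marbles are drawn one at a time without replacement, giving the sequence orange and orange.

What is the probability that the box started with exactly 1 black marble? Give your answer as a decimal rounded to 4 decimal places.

0.4286

Under each hypothesis, the probability of the observed sequence is: P(data | r = 1) = (6/7)(5/6) = 5/7; P(data | r = 3) = (4/7)(3/6) = 2/7; P(data | r = 4) = (3/7)(2/6) = 1/7; P(data | r = 5) = (2/7)(1/6) = 1/21; P(data | r = 6) = (1/7)(0/6) = 0.
The prior-weighted likelihoods are 1/11 · 5/7 = 5/77, 2/11 · 2/7 = 4/77, 2/11 · 1/7 = 2/77, 2/11 · 1/21 = 2/231, 4/11 · 0 = 0; with total 5/33.
Therefore the posterior P(r = 1 | data) = (5/77) / (5/33) = 3/7.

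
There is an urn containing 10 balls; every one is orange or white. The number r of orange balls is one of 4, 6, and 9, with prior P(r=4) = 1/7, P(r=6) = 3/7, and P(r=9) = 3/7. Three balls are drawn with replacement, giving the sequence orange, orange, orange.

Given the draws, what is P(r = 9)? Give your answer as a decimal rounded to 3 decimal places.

Compute the likelihood of the observed sequence for each case: P(data | r = 4) = (4/10)(4/10)(4/10) = 0.064; P(data | r = 6) = (6/10)(6/10)(6/10) = 0.216; P(data | r = 9) = (9/10)(9/10)(9/10) = 0.729.
Multiplying each by its prior: 1/7 · 0.064 = 0.0091429, 3/7 · 0.216 = 0.092571, 3/7 · 0.729 = 0.31243; these sum to 0.41414.
By Bayes' rule, P(r = 9 | data) = (0.31243) / (0.41414) = 0.7544.

0.754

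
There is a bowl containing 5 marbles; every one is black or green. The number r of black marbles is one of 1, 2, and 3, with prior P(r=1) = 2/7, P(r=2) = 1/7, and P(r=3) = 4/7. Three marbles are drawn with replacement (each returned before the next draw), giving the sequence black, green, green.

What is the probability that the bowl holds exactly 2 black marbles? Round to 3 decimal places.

Under each hypothesis, the probability of the observed sequence is: P(data | r = 1) = (1/5)(4/5)(4/5) = 16/125; P(data | r = 2) = (2/5)(3/5)(3/5) = 18/125; P(data | r = 3) = (3/5)(2/5)(2/5) = 12/125.
The prior-weighted likelihoods are 2/7 · 16/125 = 32/875, 1/7 · 18/125 = 18/875, 4/7 · 12/125 = 48/875; these sum to 14/125.
Therefore the posterior P(r = 2 | data) = (18/875) / (14/125) = 9/49.

0.184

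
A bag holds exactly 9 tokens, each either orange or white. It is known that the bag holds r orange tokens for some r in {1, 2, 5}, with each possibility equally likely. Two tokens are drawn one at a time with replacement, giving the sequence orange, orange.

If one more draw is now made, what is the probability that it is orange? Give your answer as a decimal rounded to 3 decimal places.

For each hypothesis, P(data | H) works out to: P(data | r = 1) = (1/9)(1/9) = 1/81; P(data | r = 2) = (2/9)(2/9) = 4/81; P(data | r = 5) = (5/9)(5/9) = 25/81.
Weighting by the prior gives 1/3 · 1/81 = 1/243, 1/3 · 4/81 = 4/243, 1/3 · 25/81 = 25/243; these sum to 10/81.
The posterior is then P(r = 1 | data) = 1/30, P(r = 2 | data) = 2/15, P(r = 5 | data) = 5/6.
So P(orange next | data) = Σ P(orange next | H) P(H | data) = (1/9)(1/30) + (2/9)(2/15) + (5/9)(5/6) = 67/135.

0.496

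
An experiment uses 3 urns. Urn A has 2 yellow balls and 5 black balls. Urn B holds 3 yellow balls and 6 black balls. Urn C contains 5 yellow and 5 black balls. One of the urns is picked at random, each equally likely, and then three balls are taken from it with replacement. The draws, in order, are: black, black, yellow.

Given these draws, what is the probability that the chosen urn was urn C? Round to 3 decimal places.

0.298

Compute the likelihood of the observed sequence for each case: P(data | urn A) = (5/7)(5/7)(2/7) = 0.14577; P(data | urn B) = (6/9)(6/9)(3/9) = 0.14815; P(data | urn C) = (5/10)(5/10)(5/10) = 0.125.
The prior-weighted likelihoods are 1/3 · 0.14577 = 0.048591, 1/3 · 0.14815 = 0.049383, 1/3 · 0.125 = 0.041667; summing to 0.13964.
By Bayes' rule, P(urn C | data) = (0.041667) / (0.13964) = 0.29839.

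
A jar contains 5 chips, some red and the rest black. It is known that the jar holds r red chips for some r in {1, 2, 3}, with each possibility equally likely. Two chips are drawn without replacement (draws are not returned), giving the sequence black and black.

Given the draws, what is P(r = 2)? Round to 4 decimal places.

For each hypothesis, P(data | H) works out to: P(data | r = 1) = (4/5)(3/4) = 3/5; P(data | r = 2) = (3/5)(2/4) = 3/10; P(data | r = 3) = (2/5)(1/4) = 1/10.
Multiplying each by its prior: 1/3 · 3/5 = 1/5, 1/3 · 3/10 = 1/10, 1/3 · 1/10 = 1/30; these sum to 1/3.
By Bayes' rule, P(r = 2 | data) = (1/10) / (1/3) = 3/10.

0.3000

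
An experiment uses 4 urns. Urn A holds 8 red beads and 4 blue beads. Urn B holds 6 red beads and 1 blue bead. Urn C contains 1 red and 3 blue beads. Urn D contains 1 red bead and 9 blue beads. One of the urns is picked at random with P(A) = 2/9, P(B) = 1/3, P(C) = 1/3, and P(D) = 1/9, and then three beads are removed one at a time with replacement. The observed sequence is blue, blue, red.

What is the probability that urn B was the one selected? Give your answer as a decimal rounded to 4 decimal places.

For each hypothesis, P(data | H) works out to: P(data | urn A) = (4/12)(4/12)(8/12) = 0.074074; P(data | urn B) = (1/7)(1/7)(6/7) = 0.017493; P(data | urn C) = (3/4)(3/4)(1/4) = 0.14062; P(data | urn D) = (9/10)(9/10)(1/10) = 0.081.
The prior-weighted likelihoods are 2/9 · 0.074074 = 0.016461, 1/3 · 0.017493 = 0.0058309, 1/3 · 0.14062 = 0.046875, 1/9 · 0.081 = 0.009; summing to 0.078167.
Hence P(urn B | data) = (0.0058309) / (0.078167) = 0.074596.

0.0746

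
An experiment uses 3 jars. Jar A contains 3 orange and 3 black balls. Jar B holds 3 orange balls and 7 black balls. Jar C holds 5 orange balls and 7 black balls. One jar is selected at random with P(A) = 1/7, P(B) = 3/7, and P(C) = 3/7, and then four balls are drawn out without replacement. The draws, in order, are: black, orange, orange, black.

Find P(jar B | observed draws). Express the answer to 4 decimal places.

Compute the likelihood of the observed sequence for each case: P(data | jar A) = (3/6)(3/5)(2/4)(2/3) = 1/10; P(data | jar B) = (7/10)(3/9)(2/8)(6/7) = 1/20; P(data | jar C) = (7/12)(5/11)(4/10)(6/9) = 7/99.
Weighting by the prior gives 1/7 · 1/10 = 1/70, 3/7 · 1/20 = 3/140, 3/7 · 7/99 = 1/33; with total 61/924.
By Bayes' rule, P(jar B | data) = (3/140) / (61/924) = 99/305.

0.3246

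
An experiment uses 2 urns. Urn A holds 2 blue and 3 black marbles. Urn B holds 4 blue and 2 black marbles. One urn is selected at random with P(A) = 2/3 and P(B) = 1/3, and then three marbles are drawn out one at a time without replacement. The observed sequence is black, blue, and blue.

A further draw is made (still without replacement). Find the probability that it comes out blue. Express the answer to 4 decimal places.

0.3333

Compute the likelihood of the observed sequence for each case: P(data | urn A) = (3/5)(2/4)(1/3) = 1/10; P(data | urn B) = (2/6)(4/5)(3/4) = 1/5.
Multiplying each by its prior: 2/3 · 1/10 = 1/15, 1/3 · 1/5 = 1/15; summing to 2/15.
Dividing through by the total gives posterior P(urn A | data) = 1/2, P(urn B | data) = 1/2.
Averaging over the posterior, P(blue next | data) = (0)(1/2) + (2/3)(1/2) = 1/3.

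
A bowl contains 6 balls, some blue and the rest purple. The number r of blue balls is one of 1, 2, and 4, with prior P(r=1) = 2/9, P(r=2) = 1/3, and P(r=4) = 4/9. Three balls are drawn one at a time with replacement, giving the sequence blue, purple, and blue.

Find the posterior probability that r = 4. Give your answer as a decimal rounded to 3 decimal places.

For each hypothesis, P(data | H) works out to: P(data | r = 1) = (1/6)(5/6)(1/6) = 5/216; P(data | r = 2) = (2/6)(4/6)(2/6) = 2/27; P(data | r = 4) = (4/6)(2/6)(4/6) = 4/27.
Weighting by the prior gives 2/9 · 5/216 = 5/972, 1/3 · 2/27 = 2/81, 4/9 · 4/27 = 16/243; these sum to 31/324.
By Bayes' rule, P(r = 4 | data) = (16/243) / (31/324) = 64/93.

0.688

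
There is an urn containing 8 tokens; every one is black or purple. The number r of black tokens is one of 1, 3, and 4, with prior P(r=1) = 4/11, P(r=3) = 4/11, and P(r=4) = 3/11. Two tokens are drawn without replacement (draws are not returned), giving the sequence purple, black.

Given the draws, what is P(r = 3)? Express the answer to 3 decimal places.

Compute the likelihood of the observed sequence for each case: P(data | r = 1) = (7/8)(1/7) = 1/8; P(data | r = 3) = (5/8)(3/7) = 15/56; P(data | r = 4) = (4/8)(4/7) = 2/7.
The prior-weighted likelihoods are 4/11 · 1/8 = 1/22, 4/11 · 15/56 = 15/154, 3/11 · 2/7 = 6/77; with total 17/77.
So P(r = 3 | data) = (15/154) / (17/77) = 15/34.

0.441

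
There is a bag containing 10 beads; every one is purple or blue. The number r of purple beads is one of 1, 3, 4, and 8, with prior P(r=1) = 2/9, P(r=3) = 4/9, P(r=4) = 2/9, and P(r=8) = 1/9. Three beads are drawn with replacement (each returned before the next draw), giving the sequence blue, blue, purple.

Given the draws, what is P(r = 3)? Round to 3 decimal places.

0.550

Under each hypothesis, the probability of the observed sequence is: P(data | r = 1) = (9/10)(9/10)(1/10) = 0.081; P(data | r = 3) = (7/10)(7/10)(3/10) = 0.147; P(data | r = 4) = (6/10)(6/10)(4/10) = 0.144; P(data | r = 8) = (2/10)(2/10)(8/10) = 0.032.
The prior-weighted likelihoods are 2/9 · 0.081 = 0.018, 4/9 · 0.147 = 0.065333, 2/9 · 0.144 = 0.032, 1/9 · 0.032 = 0.0035556; summing to 0.11889.
By Bayes' rule, P(r = 3 | data) = (0.065333) / (0.11889) = 0.54953.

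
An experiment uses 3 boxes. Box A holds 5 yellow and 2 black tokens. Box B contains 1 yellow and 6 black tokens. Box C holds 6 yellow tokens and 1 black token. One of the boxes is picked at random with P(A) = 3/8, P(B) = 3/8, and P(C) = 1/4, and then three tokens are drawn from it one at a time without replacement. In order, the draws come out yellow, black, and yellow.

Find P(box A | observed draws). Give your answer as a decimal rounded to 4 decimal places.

The likelihood of the observed sequence under each hypothesis: P(data | box A) = (5/7)(2/6)(4/5) = 4/21; P(data | box B) = (1/7)(6/6)(0/5) = 0; P(data | box C) = (6/7)(1/6)(5/5) = 1/7.
Multiplying each by its prior: 3/8 · 4/21 = 1/14, 3/8 · 0 = 0, 1/4 · 1/7 = 1/28; these sum to 3/28.
Hence P(box A | data) = (1/14) / (3/28) = 2/3.

0.6667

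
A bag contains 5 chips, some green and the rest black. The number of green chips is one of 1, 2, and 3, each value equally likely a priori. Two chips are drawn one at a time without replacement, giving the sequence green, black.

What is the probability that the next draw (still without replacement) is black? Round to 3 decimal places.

0.625

Compute the likelihood of the observed sequence for each case: P(data | r = 1) = (1/5)(4/4) = 1/5; P(data | r = 2) = (2/5)(3/4) = 3/10; P(data | r = 3) = (3/5)(2/4) = 3/10.
Weighting by the prior gives 1/3 · 1/5 = 1/15, 1/3 · 3/10 = 1/10, 1/3 · 3/10 = 1/10; with total 4/15.
Normalising, the posterior is P(r = 1 | data) = 1/4, P(r = 2 | data) = 3/8, P(r = 3 | data) = 3/8.
The predictive probability is P(black next | data) = (1)(1/4) + (2/3)(3/8) + (1/3)(3/8) = 5/8.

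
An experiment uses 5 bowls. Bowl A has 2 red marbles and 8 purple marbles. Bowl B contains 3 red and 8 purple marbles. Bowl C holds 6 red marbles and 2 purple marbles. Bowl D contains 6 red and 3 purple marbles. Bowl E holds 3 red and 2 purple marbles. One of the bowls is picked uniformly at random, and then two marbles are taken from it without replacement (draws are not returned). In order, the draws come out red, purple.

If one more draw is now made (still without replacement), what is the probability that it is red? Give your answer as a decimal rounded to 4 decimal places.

0.5411

Under each hypothesis, the probability of the observed sequence is: P(data | bowl A) = (2/10)(8/9) = 0.17778; P(data | bowl B) = (3/11)(8/10) = 0.21818; P(data | bowl C) = (6/8)(2/7) = 0.21429; P(data | bowl D) = (6/9)(3/8) = 0.25; P(data | bowl E) = (3/5)(2/4) = 0.3.
The prior-weighted likelihoods are 1/5 · 0.17778 = 0.035556, 1/5 · 0.21818 = 0.043636, 1/5 · 0.21429 = 0.042857, 1/5 · 0.25 = 0.05, 1/5 · 0.3 = 0.06; with total 0.23205.
Normalising, the posterior is P(bowl A | data) = 0.15322, P(bowl B | data) = 0.18805, P(bowl C | data) = 0.18469, P(bowl D | data) = 0.21547, P(bowl E | data) = 0.25857.
The predictive probability is P(red next | data) = (1/8)(0.15322) + (2/9)(0.18805) + (5/6)(0.18469) + (5/7)(0.21547) + (2/3)(0.25857) = 0.54114.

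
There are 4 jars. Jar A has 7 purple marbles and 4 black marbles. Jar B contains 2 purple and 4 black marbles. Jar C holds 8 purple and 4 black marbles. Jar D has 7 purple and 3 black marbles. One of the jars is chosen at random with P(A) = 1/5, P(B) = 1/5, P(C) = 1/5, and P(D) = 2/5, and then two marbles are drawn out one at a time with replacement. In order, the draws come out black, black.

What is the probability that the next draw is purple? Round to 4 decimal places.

Compute the likelihood of the observed sequence for each case: P(data | jar A) = (4/11)(4/11) = 0.13223; P(data | jar B) = (4/6)(4/6) = 0.44444; P(data | jar C) = (4/12)(4/12) = 0.11111; P(data | jar D) = (3/10)(3/10) = 0.09.
Multiplying each by its prior: 1/5 · 0.13223 = 0.026446, 1/5 · 0.44444 = 0.088889, 1/5 · 0.11111 = 0.022222, 2/5 · 0.09 = 0.036; summing to 0.17356.
Normalising, the posterior is P(jar A | data) = 0.15238, P(jar B | data) = 0.51216, P(jar C | data) = 0.12804, P(jar D | data) = 0.20742.
So P(purple next | data) = Σ P(purple next | H) P(H | data) = (7/11)(0.15238) + (1/3)(0.51216) + (2/3)(0.12804) + (7/10)(0.20742) = 0.49824.

0.4982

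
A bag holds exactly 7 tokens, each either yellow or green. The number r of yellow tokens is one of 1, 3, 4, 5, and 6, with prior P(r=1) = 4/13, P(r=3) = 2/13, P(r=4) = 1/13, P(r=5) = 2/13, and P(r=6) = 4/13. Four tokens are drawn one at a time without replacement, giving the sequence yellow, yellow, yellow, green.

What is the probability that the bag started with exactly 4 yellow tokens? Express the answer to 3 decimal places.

Compute the likelihood of the observed sequence for each case: P(data | r = 1) = (1/7)(0/6) = 0; P(data | r = 3) = (3/7)(2/6)(1/5)(4/4) = 1/35; P(data | r = 4) = (4/7)(3/6)(2/5)(3/4) = 3/35; P(data | r = 5) = (5/7)(4/6)(3/5)(2/4) = 1/7; P(data | r = 6) = (6/7)(5/6)(4/5)(1/4) = 1/7.
Weighting by the prior gives 4/13 · 0 = 0, 2/13 · 1/35 = 2/455, 1/13 · 3/35 = 3/455, 2/13 · 1/7 = 2/91, 4/13 · 1/7 = 4/91; these sum to 1/13.
So P(r = 4 | data) = (3/455) / (1/13) = 3/35.

0.086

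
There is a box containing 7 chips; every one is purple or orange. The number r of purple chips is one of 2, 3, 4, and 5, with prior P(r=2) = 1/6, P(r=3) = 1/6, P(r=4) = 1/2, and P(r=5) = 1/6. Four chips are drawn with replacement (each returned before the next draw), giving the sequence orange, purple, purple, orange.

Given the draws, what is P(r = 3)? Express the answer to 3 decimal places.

Under each hypothesis, the probability of the observed sequence is: P(data | r = 2) = (5/7)(2/7)(2/7)(5/7) = 0.041649; P(data | r = 3) = (4/7)(3/7)(3/7)(4/7) = 0.059975; P(data | r = 4) = (3/7)(4/7)(4/7)(3/7) = 0.059975; P(data | r = 5) = (2/7)(5/7)(5/7)(2/7) = 0.041649.
The prior-weighted likelihoods are 1/6 · 0.041649 = 0.0069416, 1/6 · 0.059975 = 0.0099958, 1/2 · 0.059975 = 0.029988, 1/6 · 0.041649 = 0.0069416; these sum to 0.053866.
Hence P(r = 3 | data) = (0.0099958) / (0.053866) = 0.18557.

0.186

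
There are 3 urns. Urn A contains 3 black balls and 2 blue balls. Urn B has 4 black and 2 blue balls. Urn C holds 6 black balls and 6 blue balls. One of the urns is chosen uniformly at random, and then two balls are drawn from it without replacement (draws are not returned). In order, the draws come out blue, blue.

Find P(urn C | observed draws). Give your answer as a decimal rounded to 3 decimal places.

0.577

For each hypothesis, P(data | H) works out to: P(data | urn A) = (2/5)(1/4) = 1/10; P(data | urn B) = (2/6)(1/5) = 1/15; P(data | urn C) = (6/12)(5/11) = 5/22.
Multiplying each by its prior: 1/3 · 1/10 = 1/30, 1/3 · 1/15 = 1/45, 1/3 · 5/22 = 5/66; with total 13/99.
Therefore the posterior P(urn C | data) = (5/66) / (13/99) = 15/26.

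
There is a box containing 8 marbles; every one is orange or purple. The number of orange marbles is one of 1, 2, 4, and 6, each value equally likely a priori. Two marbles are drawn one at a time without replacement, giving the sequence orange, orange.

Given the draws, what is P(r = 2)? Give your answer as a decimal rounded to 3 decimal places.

For each hypothesis, P(data | H) works out to: P(data | r = 1) = (1/8)(0/7) = 0; P(data | r = 2) = (2/8)(1/7) = 1/28; P(data | r = 4) = (4/8)(3/7) = 3/14; P(data | r = 6) = (6/8)(5/7) = 15/28.
The prior-weighted likelihoods are 1/4 · 0 = 0, 1/4 · 1/28 = 1/112, 1/4 · 3/14 = 3/56, 1/4 · 15/28 = 15/112; with total 11/56.
Hence P(r = 2 | data) = (1/112) / (11/56) = 1/22.

0.045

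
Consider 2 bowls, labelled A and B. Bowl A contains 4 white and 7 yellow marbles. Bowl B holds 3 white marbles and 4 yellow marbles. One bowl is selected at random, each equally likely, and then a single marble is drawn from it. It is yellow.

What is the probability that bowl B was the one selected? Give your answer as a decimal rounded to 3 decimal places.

The likelihood of this draw under each hypothesis: P(data | bowl A) = (7/11) = 7/11; P(data | bowl B) = (4/7) = 4/7.
Multiplying each by its prior: 1/2 · 7/11 = 7/22, 1/2 · 4/7 = 2/7; with total 93/154.
Hence P(bowl B | data) = (2/7) / (93/154) = 44/93.

0.473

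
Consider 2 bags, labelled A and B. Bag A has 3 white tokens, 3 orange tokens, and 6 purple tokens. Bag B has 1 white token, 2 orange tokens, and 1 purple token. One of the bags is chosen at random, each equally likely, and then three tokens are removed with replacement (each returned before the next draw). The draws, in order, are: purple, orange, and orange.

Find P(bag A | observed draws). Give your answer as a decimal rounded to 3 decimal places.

Compute the likelihood of the observed sequence for each case: P(data | bag A) = (6/12)(3/12)(3/12) = 1/32; P(data | bag B) = (1/4)(2/4)(2/4) = 1/16.
Multiplying each by its prior: 1/2 · 1/32 = 1/64, 1/2 · 1/16 = 1/32; with total 3/64.
By Bayes' rule, P(bag A | data) = (1/64) / (3/64) = 1/3.

0.333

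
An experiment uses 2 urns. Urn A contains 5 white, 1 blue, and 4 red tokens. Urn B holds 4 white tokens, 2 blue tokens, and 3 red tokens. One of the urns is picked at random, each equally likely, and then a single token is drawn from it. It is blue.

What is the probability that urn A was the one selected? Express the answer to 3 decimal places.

0.310

The likelihood of this draw under each hypothesis: P(data | urn A) = (1/10) = 1/10; P(data | urn B) = (2/9) = 2/9.
Weighting by the prior gives 1/2 · 1/10 = 1/20, 1/2 · 2/9 = 1/9; summing to 29/180.
Therefore the posterior P(urn A | data) = (1/20) / (29/180) = 9/29.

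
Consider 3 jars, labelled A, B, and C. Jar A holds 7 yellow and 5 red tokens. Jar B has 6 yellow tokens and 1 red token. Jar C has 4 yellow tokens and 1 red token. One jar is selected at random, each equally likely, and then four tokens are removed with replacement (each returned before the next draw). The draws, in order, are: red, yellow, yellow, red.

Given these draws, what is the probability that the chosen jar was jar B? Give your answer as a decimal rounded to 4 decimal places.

0.1504

Compute the likelihood of the observed sequence for each case: P(data | jar A) = (5/12)(7/12)(7/12)(5/12) = 0.059076; P(data | jar B) = (1/7)(6/7)(6/7)(1/7) = 0.014994; P(data | jar C) = (1/5)(4/5)(4/5)(1/5) = 0.0256.
Multiplying each by its prior: 1/3 · 0.059076 = 0.019692, 1/3 · 0.014994 = 0.0049979, 1/3 · 0.0256 = 0.0085333; with total 0.033223.
Hence P(jar B | data) = (0.0049979) / (0.033223) = 0.15043.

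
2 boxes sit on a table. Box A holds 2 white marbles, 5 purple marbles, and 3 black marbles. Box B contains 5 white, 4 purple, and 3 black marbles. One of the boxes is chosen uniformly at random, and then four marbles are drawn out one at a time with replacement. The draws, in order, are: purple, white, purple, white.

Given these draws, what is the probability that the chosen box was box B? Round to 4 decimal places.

Compute the likelihood of the observed sequence for each case: P(data | box A) = (5/10)(2/10)(5/10)(2/10) = 0.01; P(data | box B) = (4/12)(5/12)(4/12)(5/12) = 0.01929.
Multiplying each by its prior: 1/2 · 0.01 = 0.005, 1/2 · 0.01929 = 0.0096451; summing to 0.014645.
Hence P(box B | data) = (0.0096451) / (0.014645) = 0.65859.

0.6586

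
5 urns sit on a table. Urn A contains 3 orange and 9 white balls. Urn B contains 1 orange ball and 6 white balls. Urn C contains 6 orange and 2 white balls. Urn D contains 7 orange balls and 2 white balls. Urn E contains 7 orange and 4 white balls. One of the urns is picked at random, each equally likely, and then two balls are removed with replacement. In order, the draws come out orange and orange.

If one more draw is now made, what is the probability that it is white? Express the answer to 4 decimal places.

0.2940

The likelihood of the observed sequence under each hypothesis: P(data | urn A) = (3/12)(3/12) = 0.0625; P(data | urn B) = (1/7)(1/7) = 0.020408; P(data | urn C) = (6/8)(6/8) = 0.5625; P(data | urn D) = (7/9)(7/9) = 0.60494; P(data | urn E) = (7/11)(7/11) = 0.40496.
Multiplying each by its prior: 1/5 · 0.0625 = 0.0125, 1/5 · 0.020408 = 0.0040816, 1/5 · 0.5625 = 0.1125, 1/5 · 0.60494 = 0.12099, 1/5 · 0.40496 = 0.080992; with total 0.33106.
Dividing through by the total gives posterior P(urn A | data) = 0.037757, P(urn B | data) = 0.012329, P(urn C | data) = 0.33982, P(urn D | data) = 0.36545, P(urn E | data) = 0.24464.
So P(white next | data) = Σ P(white next | H) P(H | data) = (3/4)(0.037757) + (6/7)(0.012329) + (1/4)(0.33982) + (2/9)(0.36545) + (4/11)(0.24464) = 0.29401.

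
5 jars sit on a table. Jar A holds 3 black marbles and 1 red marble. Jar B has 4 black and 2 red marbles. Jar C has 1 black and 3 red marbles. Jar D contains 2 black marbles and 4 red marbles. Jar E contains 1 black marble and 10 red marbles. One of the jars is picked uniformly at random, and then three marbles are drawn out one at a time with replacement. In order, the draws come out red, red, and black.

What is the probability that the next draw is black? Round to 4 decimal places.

0.3628

The likelihood of the observed sequence under each hypothesis: P(data | jar A) = (1/4)(1/4)(3/4) = 0.046875; P(data | jar B) = (2/6)(2/6)(4/6) = 0.074074; P(data | jar C) = (3/4)(3/4)(1/4) = 0.14062; P(data | jar D) = (4/6)(4/6)(2/6) = 0.14815; P(data | jar E) = (10/11)(10/11)(1/11) = 0.075131.
The prior-weighted likelihoods are 1/5 · 0.046875 = 0.009375, 1/5 · 0.074074 = 0.014815, 1/5 · 0.14062 = 0.028125, 1/5 · 0.14815 = 0.02963, 1/5 · 0.075131 = 0.015026; these sum to 0.096971.
The posterior is then P(jar A | data) = 0.096679, P(jar B | data) = 0.15278, P(jar C | data) = 0.29004, P(jar D | data) = 0.30555, P(jar E | data) = 0.15496.
So P(black next | data) = Σ P(black next | H) P(H | data) = (3/4)(0.096679) + (2/3)(0.15278) + (1/4)(0.29004) + (1/3)(0.30555) + (1/11)(0.15496) = 0.36281.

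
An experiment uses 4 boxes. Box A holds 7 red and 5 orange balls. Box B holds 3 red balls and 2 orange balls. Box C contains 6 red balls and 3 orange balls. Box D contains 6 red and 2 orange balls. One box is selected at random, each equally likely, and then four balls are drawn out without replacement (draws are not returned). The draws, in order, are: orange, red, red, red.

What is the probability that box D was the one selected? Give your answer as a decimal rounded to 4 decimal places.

0.3173

Under each hypothesis, the probability of the observed sequence is: P(data | box A) = (5/12)(7/11)(6/10)(5/9) = 0.088384; P(data | box B) = (2/5)(3/4)(2/3)(1/2) = 0.1; P(data | box C) = (3/9)(6/8)(5/7)(4/6) = 0.11905; P(data | box D) = (2/8)(6/7)(5/6)(4/5) = 0.14286.
The prior-weighted likelihoods are 1/4 · 0.088384 = 0.022096, 1/4 · 0.1 = 0.025, 1/4 · 0.11905 = 0.029762, 1/4 · 0.14286 = 0.035714; summing to 0.11257.
Hence P(box D | data) = (0.035714) / (0.11257) = 0.31726.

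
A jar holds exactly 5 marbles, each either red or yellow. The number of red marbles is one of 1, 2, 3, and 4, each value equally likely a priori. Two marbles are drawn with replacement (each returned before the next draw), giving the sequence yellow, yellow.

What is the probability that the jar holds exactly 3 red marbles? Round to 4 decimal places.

The likelihood of the observed sequence under each hypothesis: P(data | r = 1) = (4/5)(4/5) = 16/25; P(data | r = 2) = (3/5)(3/5) = 9/25; P(data | r = 3) = (2/5)(2/5) = 4/25; P(data | r = 4) = (1/5)(1/5) = 1/25.
Weighting by the prior gives 1/4 · 16/25 = 4/25, 1/4 · 9/25 = 9/100, 1/4 · 4/25 = 1/25, 1/4 · 1/25 = 1/100; summing to 3/10.
By Bayes' rule, P(r = 3 | data) = (1/25) / (3/10) = 2/15.

0.1333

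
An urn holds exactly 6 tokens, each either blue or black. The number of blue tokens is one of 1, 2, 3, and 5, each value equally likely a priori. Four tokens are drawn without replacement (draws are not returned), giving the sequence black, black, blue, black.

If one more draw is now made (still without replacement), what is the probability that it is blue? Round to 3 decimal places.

For each hypothesis, P(data | H) works out to: P(data | r = 1) = (5/6)(4/5)(1/4)(3/3) = 1/6; P(data | r = 2) = (4/6)(3/5)(2/4)(2/3) = 2/15; P(data | r = 3) = (3/6)(2/5)(3/4)(1/3) = 1/20; P(data | r = 5) = (1/6)(0/5) = 0.
Multiplying each by its prior: 1/4 · 1/6 = 1/24, 1/4 · 2/15 = 1/30, 1/4 · 1/20 = 1/80, 1/4 · 0 = 0; these sum to 7/80.
Normalising, the posterior is P(r = 1 | data) = 10/21, P(r = 2 | data) = 8/21, P(r = 3 | data) = 1/7, P(r = 5 | data) = 0.
So P(blue next | data) = Σ P(blue next | H) P(H | data) = (0)(10/21) + (1/2)(8/21) + (1)(1/7) = 1/3.

0.333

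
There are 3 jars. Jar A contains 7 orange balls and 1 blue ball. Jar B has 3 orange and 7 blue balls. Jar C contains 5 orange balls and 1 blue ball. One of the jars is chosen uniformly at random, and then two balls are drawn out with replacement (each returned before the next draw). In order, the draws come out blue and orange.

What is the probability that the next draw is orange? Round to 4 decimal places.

0.5989

The likelihood of the observed sequence under each hypothesis: P(data | jar A) = (1/8)(7/8) = 0.10938; P(data | jar B) = (7/10)(3/10) = 0.21; P(data | jar C) = (1/6)(5/6) = 0.13889.
Weighting by the prior gives 1/3 · 0.10938 = 0.036458, 1/3 · 0.21 = 0.07, 1/3 · 0.13889 = 0.046296; with total 0.15275.
Normalising, the posterior is P(jar A | data) = 0.23867, P(jar B | data) = 0.45825, P(jar C | data) = 0.30308.
The predictive probability is P(orange next | data) = (7/8)(0.23867) + (3/10)(0.45825) + (5/6)(0.30308) = 0.59888.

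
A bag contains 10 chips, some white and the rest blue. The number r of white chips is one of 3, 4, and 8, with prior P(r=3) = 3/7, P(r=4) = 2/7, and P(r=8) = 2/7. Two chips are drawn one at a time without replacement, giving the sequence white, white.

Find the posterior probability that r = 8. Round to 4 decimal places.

For each hypothesis, P(data | H) works out to: P(data | r = 3) = (3/10)(2/9) = 1/15; P(data | r = 4) = (4/10)(3/9) = 2/15; P(data | r = 8) = (8/10)(7/9) = 28/45.
The prior-weighted likelihoods are 3/7 · 1/15 = 1/35, 2/7 · 2/15 = 4/105, 2/7 · 28/45 = 8/45; with total 11/45.
Therefore the posterior P(r = 8 | data) = (8/45) / (11/45) = 8/11.

0.7273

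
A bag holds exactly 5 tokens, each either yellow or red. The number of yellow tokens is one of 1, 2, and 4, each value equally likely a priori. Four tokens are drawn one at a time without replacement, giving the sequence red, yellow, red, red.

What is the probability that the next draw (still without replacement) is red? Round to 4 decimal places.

0.6667

Under each hypothesis, the probability of the observed sequence is: P(data | r = 1) = (4/5)(1/4)(3/3)(2/2) = 1/5; P(data | r = 2) = (3/5)(2/4)(2/3)(1/2) = 1/10; P(data | r = 4) = (1/5)(4/4)(0/3) = 0.
Weighting by the prior gives 1/3 · 1/5 = 1/15, 1/3 · 1/10 = 1/30, 1/3 · 0 = 0; with total 1/10.
The posterior is then P(r = 1 | data) = 2/3, P(r = 2 | data) = 1/3, P(r = 4 | data) = 0.
So P(red next | data) = Σ P(red next | H) P(H | data) = (1)(2/3) + (0)(1/3) = 2/3.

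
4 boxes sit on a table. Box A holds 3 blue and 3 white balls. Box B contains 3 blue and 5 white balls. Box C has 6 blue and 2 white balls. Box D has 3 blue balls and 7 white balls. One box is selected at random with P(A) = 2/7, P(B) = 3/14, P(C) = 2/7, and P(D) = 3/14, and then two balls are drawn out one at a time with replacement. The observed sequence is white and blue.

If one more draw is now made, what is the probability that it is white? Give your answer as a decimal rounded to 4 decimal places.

0.5086

For each hypothesis, P(data | H) works out to: P(data | box A) = (3/6)(3/6) = 0.25; P(data | box B) = (5/8)(3/8) = 0.23438; P(data | box C) = (2/8)(6/8) = 0.1875; P(data | box D) = (7/10)(3/10) = 0.21.
Weighting by the prior gives 2/7 · 0.25 = 0.071429, 3/14 · 0.23438 = 0.050223, 2/7 · 0.1875 = 0.053571, 3/14 · 0.21 = 0.045; these sum to 0.22022.
The posterior is then P(box A | data) = 0.32435, P(box B | data) = 0.22806, P(box C | data) = 0.24326, P(box D | data) = 0.20434.
Averaging over the posterior, P(white next | data) = (1/2)(0.32435) + (5/8)(0.22806) + (1/4)(0.24326) + (7/10)(0.20434) = 0.50856.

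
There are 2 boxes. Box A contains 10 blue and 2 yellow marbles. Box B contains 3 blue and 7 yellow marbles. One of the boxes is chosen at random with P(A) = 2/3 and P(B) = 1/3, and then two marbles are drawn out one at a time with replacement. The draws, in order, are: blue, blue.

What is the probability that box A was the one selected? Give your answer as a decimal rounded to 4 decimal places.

0.9391

Under each hypothesis, the probability of the observed sequence is: P(data | box A) = (10/12)(10/12) = 0.69444; P(data | box B) = (3/10)(3/10) = 0.09.
Multiplying each by its prior: 2/3 · 0.69444 = 0.46296, 1/3 · 0.09 = 0.03; summing to 0.49296.
By Bayes' rule, P(box A | data) = (0.46296) / (0.49296) = 0.93914.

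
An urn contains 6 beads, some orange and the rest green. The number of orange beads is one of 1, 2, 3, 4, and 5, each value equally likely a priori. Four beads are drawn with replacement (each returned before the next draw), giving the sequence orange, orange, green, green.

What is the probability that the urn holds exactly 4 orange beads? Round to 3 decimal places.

0.247

For each hypothesis, P(data | H) works out to: P(data | r = 1) = (1/6)(1/6)(5/6)(5/6) = 0.01929; P(data | r = 2) = (2/6)(2/6)(4/6)(4/6) = 0.049383; P(data | r = 3) = (3/6)(3/6)(3/6)(3/6) = 0.0625; P(data | r = 4) = (4/6)(4/6)(2/6)(2/6) = 0.049383; P(data | r = 5) = (5/6)(5/6)(1/6)(1/6) = 0.01929.
The prior-weighted likelihoods are 1/5 · 0.01929 = 0.003858, 1/5 · 0.049383 = 0.0098765, 1/5 · 0.0625 = 0.0125, 1/5 · 0.049383 = 0.0098765, 1/5 · 0.01929 = 0.003858; these sum to 0.039969.
By Bayes' rule, P(r = 4 | data) = (0.0098765) / (0.039969) = 0.2471.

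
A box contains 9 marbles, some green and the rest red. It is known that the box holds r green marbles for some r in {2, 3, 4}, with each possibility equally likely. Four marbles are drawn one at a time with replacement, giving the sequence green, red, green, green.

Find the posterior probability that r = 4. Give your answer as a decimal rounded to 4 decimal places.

For each hypothesis, P(data | H) works out to: P(data | r = 2) = (2/9)(7/9)(2/9)(2/9) = 0.0085353; P(data | r = 3) = (3/9)(6/9)(3/9)(3/9) = 0.024691; P(data | r = 4) = (4/9)(5/9)(4/9)(4/9) = 0.048773.
The prior-weighted likelihoods are 1/3 · 0.0085353 = 0.0028451, 1/3 · 0.024691 = 0.0082305, 1/3 · 0.048773 = 0.016258; summing to 0.027333.
Hence P(r = 4 | data) = (0.016258) / (0.027333) = 0.5948.

0.5948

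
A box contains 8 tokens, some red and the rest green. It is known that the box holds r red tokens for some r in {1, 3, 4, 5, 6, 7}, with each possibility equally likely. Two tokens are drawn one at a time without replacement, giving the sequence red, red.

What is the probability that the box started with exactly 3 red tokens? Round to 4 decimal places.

For each hypothesis, P(data | H) works out to: P(data | r = 1) = (1/8)(0/7) = 0; P(data | r = 3) = (3/8)(2/7) = 3/28; P(data | r = 4) = (4/8)(3/7) = 3/14; P(data | r = 5) = (5/8)(4/7) = 5/14; P(data | r = 6) = (6/8)(5/7) = 15/28; P(data | r = 7) = (7/8)(6/7) = 3/4.
Multiplying each by its prior: 1/6 · 0 = 0, 1/6 · 3/28 = 1/56, 1/6 · 3/14 = 1/28, 1/6 · 5/14 = 5/84, 1/6 · 15/28 = 5/56, 1/6 · 3/4 = 1/8; with total 55/168.
Hence P(r = 3 | data) = (1/56) / (55/168) = 3/55.

0.0545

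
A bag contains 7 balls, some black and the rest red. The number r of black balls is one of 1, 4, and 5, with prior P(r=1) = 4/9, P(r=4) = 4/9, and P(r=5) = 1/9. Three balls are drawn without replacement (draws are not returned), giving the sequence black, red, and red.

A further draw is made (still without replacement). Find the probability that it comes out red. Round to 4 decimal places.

0.6372

The likelihood of the observed sequence under each hypothesis: P(data | r = 1) = (1/7)(6/6)(5/5) = 1/7; P(data | r = 4) = (4/7)(3/6)(2/5) = 4/35; P(data | r = 5) = (5/7)(2/6)(1/5) = 1/21.
Multiplying each by its prior: 4/9 · 1/7 = 4/63, 4/9 · 4/35 = 16/315, 1/9 · 1/21 = 1/189; summing to 113/945.
Normalising, the posterior is P(r = 1 | data) = 60/113, P(r = 4 | data) = 48/113, P(r = 5 | data) = 5/113.
So P(red next | data) = Σ P(red next | H) P(H | data) = (1)(60/113) + (1/4)(48/113) + (0)(5/113) = 72/113.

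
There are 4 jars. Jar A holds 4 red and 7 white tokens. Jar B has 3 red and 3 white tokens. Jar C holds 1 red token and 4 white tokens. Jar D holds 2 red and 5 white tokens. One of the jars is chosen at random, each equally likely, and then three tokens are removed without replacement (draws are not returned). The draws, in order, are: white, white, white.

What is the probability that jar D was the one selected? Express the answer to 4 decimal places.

For each hypothesis, P(data | H) works out to: P(data | jar A) = (7/11)(6/10)(5/9) = 0.21212; P(data | jar B) = (3/6)(2/5)(1/4) = 0.05; P(data | jar C) = (4/5)(3/4)(2/3) = 0.4; P(data | jar D) = (5/7)(4/6)(3/5) = 0.28571.
The prior-weighted likelihoods are 1/4 · 0.21212 = 0.05303, 1/4 · 0.05 = 0.0125, 1/4 · 0.4 = 0.1, 1/4 · 0.28571 = 0.071429; summing to 0.23696.
Therefore the posterior P(jar D | data) = (0.071429) / (0.23696) = 0.30144.

0.3014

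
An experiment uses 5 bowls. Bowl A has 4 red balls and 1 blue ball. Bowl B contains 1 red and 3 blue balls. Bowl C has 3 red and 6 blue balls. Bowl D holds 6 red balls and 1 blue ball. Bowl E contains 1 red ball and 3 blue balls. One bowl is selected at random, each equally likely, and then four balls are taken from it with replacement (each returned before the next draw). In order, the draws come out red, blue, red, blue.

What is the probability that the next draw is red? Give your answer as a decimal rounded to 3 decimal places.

0.420

The likelihood of the observed sequence under each hypothesis: P(data | bowl A) = (4/5)(1/5)(4/5)(1/5) = 0.0256; P(data | bowl B) = (1/4)(3/4)(1/4)(3/4) = 0.035156; P(data | bowl C) = (3/9)(6/9)(3/9)(6/9) = 0.049383; P(data | bowl D) = (6/7)(1/7)(6/7)(1/7) = 0.014994; P(data | bowl E) = (1/4)(3/4)(1/4)(3/4) = 0.035156.
Weighting by the prior gives 1/5 · 0.0256 = 0.00512, 1/5 · 0.035156 = 0.0070313, 1/5 · 0.049383 = 0.0098765, 1/5 · 0.014994 = 0.0029988, 1/5 · 0.035156 = 0.0070313; these sum to 0.032058.
The posterior is then P(bowl A | data) = 0.15971, P(bowl B | data) = 0.21933, P(bowl C | data) = 0.30809, P(bowl D | data) = 0.093542, P(bowl E | data) = 0.21933.
Averaging over the posterior, P(red next | data) = (4/5)(0.15971) + (1/4)(0.21933) + (1/3)(0.30809) + (6/7)(0.093542) + (1/4)(0.21933) = 0.42031.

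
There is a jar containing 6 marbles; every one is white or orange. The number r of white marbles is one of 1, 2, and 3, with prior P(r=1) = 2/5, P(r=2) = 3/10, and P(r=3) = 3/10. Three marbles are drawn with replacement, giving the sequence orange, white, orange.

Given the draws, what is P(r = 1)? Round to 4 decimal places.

0.3610

Compute the likelihood of the observed sequence for each case: P(data | r = 1) = (5/6)(1/6)(5/6) = 0.11574; P(data | r = 2) = (4/6)(2/6)(4/6) = 0.14815; P(data | r = 3) = (3/6)(3/6)(3/6) = 0.125.
The prior-weighted likelihoods are 2/5 · 0.11574 = 0.046296, 3/10 · 0.14815 = 0.044444, 3/10 · 0.125 = 0.0375; with total 0.12824.
By Bayes' rule, P(r = 1 | data) = (0.046296) / (0.12824) = 0.36101.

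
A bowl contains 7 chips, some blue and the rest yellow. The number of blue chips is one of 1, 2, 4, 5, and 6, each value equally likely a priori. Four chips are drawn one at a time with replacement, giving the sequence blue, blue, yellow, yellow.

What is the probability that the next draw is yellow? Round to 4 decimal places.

0.4753

For each hypothesis, P(data | H) works out to: P(data | r = 1) = (1/7)(1/7)(6/7)(6/7) = 0.014994; P(data | r = 2) = (2/7)(2/7)(5/7)(5/7) = 0.041649; P(data | r = 4) = (4/7)(4/7)(3/7)(3/7) = 0.059975; P(data | r = 5) = (5/7)(5/7)(2/7)(2/7) = 0.041649; P(data | r = 6) = (6/7)(6/7)(1/7)(1/7) = 0.014994.
Multiplying each by its prior: 1/5 · 0.014994 = 0.0029988, 1/5 · 0.041649 = 0.0083299, 1/5 · 0.059975 = 0.011995, 1/5 · 0.041649 = 0.0083299, 1/5 · 0.014994 = 0.0029988; these sum to 0.034652.
Dividing through by the total gives posterior P(r = 1 | data) = 0.086538, P(r = 2 | data) = 0.24038, P(r = 4 | data) = 0.34615, P(r = 5 | data) = 0.24038, P(r = 6 | data) = 0.086538.
The predictive probability is P(yellow next | data) = (6/7)(0.086538) + (5/7)(0.24038) + (3/7)(0.34615) + (2/7)(0.24038) + (1/7)(0.086538) = 0.47527.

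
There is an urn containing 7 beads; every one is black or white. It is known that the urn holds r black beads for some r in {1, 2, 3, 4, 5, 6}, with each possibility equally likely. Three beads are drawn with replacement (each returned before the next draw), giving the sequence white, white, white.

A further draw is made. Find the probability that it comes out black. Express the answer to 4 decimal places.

0.2630

Compute the likelihood of the observed sequence for each case: P(data | r = 1) = (6/7)(6/7)(6/7) = 0.62974; P(data | r = 2) = (5/7)(5/7)(5/7) = 0.36443; P(data | r = 3) = (4/7)(4/7)(4/7) = 0.18659; P(data | r = 4) = (3/7)(3/7)(3/7) = 0.078717; P(data | r = 5) = (2/7)(2/7)(2/7) = 0.023324; P(data | r = 6) = (1/7)(1/7)(1/7) = 0.0029155.
Multiplying each by its prior: 1/6 · 0.62974 = 0.10496, 1/6 · 0.36443 = 0.060739, 1/6 · 0.18659 = 0.031098, 1/6 · 0.078717 = 0.01312, 1/6 · 0.023324 = 0.0038873, 1/6 · 0.0029155 = 0.00048591; summing to 0.21429.
Normalising, the posterior is P(r = 1 | data) = 0.4898, P(r = 2 | data) = 0.28345, P(r = 3 | data) = 0.14512, P(r = 4 | data) = 0.061224, P(r = 5 | data) = 0.018141, P(r = 6 | data) = 0.0022676.
Averaging over the posterior, P(black next | data) = (1/7)(0.4898) + (2/7)(0.28345) + (3/7)(0.14512) + (4/7)(0.061224) + (5/7)(0.018141) + (6/7)(0.0022676) = 0.26304.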